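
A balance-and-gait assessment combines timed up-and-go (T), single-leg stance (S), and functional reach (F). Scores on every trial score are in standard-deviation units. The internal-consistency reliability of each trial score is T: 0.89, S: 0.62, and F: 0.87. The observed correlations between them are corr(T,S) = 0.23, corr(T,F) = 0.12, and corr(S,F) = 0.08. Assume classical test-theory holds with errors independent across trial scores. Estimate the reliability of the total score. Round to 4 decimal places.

0.8394

Var(T+S+F) = 3 + 2·[0.23 + 0.12 + 0.08] = 3 + 0.86 = 3.86.
Because errors are independent across components, Cov(Tᵢ,Tⱼ) = Cov(Xᵢ,Xⱼ); the off-diagonal part of the true-score variance is the same as above.
True-score variance = [0.89 + 0.62 + 0.87] + 0.86 = 2.38 + 0.86 = 3.24.
Reliability = 3.24 / 3.86 = 0.8394.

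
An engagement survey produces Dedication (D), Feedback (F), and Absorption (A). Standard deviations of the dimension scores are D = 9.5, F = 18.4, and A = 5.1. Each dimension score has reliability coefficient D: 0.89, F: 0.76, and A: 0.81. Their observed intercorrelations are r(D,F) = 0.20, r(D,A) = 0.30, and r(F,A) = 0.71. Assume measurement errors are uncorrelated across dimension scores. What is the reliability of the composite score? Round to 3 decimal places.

0.860

Var(D+F+A) = 9.5² + 18.4² + 5.1² + 2·[9.5·18.4·0.20 + 9.5·5.1·0.30 + 18.4·5.1·0.71] = 454.82 + 232.243 = 687.063.
Because errors are independent across components, Cov(Tᵢ,Tⱼ) = Cov(Xᵢ,Xⱼ); the off-diagonal part of the true-score variance is the same as above.
True-score variance = [9.5²·0.89 + 18.4²·0.76 + 5.1²·0.81] + 232.243 = 358.696 + 232.243 = 590.939.
Reliability = 590.939 / 687.063 = 0.860.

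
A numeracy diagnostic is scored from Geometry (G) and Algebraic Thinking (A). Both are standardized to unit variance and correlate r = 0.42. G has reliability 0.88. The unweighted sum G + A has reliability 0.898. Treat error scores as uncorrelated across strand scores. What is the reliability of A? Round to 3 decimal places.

Var(G+A) = 2 + 2·0.42 = 2.840.
True-score variance = ρ_G + ρ_A + 2·0.42, so 0.898 = (0.88 + ρ_A + 0.84) / 2.840.
ρ_A = 0.898·2.840 − 0.88 − 0.84 = 0.830.

0.830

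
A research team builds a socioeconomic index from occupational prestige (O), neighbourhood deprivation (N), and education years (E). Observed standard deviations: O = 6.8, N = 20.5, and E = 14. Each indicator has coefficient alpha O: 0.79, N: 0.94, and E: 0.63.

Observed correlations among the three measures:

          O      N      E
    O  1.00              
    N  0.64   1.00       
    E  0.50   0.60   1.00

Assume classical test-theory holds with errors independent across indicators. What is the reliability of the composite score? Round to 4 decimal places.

0.9161

Var(O+N+E) = 6.8² + 20.5² + 14² + 2·[6.8·20.5·0.64 + 6.8·14·0.50 + 20.5·14·0.60] = 662.49 + 618.032 = 1280.52.
Because errors are independent across components, Cov(Tᵢ,Tⱼ) = Cov(Xᵢ,Xⱼ); the off-diagonal part of the true-score variance is the same as above.
True-score variance = [6.8²·0.79 + 20.5²·0.94 + 14²·0.63] + 618.032 = 555.045 + 618.032 = 1173.08.
Reliability = 1173.08 / 1280.52 = 0.9161.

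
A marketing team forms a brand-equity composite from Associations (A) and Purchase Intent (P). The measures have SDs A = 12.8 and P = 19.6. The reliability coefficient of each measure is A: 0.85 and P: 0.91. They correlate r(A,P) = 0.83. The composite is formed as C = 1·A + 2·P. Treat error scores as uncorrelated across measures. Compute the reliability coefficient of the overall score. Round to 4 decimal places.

0.9357

Var(C) = 12.8² + 2²·19.6² + 2·[2·12.8·19.6·0.83] = 1700.48 + 832.922 = 2533.4.
With uncorrelated errors the cross-covariances are all true-score covariance, so they carry over unchanged; only the diagonal terms shrink to ρᵢσᵢ².
True-score variance = [12.8²·0.85 + 2²·19.6²·0.91] + 832.922 = 1537.61 + 832.922 = 2370.53.
Reliability = 2370.53 / 2533.4 = 0.9357.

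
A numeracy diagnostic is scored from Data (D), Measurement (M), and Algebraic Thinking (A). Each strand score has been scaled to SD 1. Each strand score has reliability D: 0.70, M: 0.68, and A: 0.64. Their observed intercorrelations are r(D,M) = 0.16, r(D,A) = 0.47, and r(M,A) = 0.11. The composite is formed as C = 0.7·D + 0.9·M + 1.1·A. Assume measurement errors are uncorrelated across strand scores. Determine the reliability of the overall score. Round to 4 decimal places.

0.7696

Var(C) = 0.7² + 0.9² + 1.1² + 2·[0.63·0.16 + 0.77·0.47 + 0.99·0.11] = 2.51 + 1.1432 = 3.6532.
With uncorrelated errors the cross-covariances are all true-score covariance, so they carry over unchanged; only the diagonal terms shrink to ρᵢσᵢ².
True-score variance = [0.7²·0.70 + 0.9²·0.68 + 1.1²·0.64] + 1.1432 = 1.6682 + 1.1432 = 2.8114.
Reliability = 2.8114 / 3.6532 = 0.7696.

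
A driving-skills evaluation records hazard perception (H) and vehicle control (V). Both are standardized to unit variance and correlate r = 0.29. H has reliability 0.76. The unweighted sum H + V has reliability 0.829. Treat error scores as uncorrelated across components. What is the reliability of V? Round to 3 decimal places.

0.799

Var(H+V) = 2 + 2·0.29 = 2.580.
True-score variance = ρ_H + ρ_V + 2·0.29, so 0.829 = (0.76 + ρ_V + 0.58) / 2.580.
ρ_V = 0.829·2.580 − 0.76 − 0.58 = 0.799.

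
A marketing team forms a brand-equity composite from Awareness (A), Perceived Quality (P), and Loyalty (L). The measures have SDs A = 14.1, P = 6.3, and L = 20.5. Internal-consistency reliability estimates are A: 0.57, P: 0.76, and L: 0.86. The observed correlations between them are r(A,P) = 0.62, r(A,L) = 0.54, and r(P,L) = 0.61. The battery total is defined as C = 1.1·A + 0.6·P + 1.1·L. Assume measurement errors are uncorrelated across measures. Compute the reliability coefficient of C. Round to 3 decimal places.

0.865

Var(C) = 1.1²·14.1² + 0.6²·6.3² + 1.1²·20.5² + 2·[0.66·14.1·6.3·0.62 + 1.21·14.1·20.5·0.54 + 0.66·6.3·20.5·0.61] = 763.351 + 554.421 = 1317.77.
Because errors are independent across components, Cov(Tᵢ,Tⱼ) = Cov(Xᵢ,Xⱼ); the off-diagonal part of the true-score variance is the same as above.
True-score variance = [1.1²·14.1²·0.57 + 0.6²·6.3²·0.76 + 1.1²·20.5²·0.86] + 554.421 = 585.291 + 554.421 = 1139.71.
Reliability = 1139.71 / 1317.77 = 0.865.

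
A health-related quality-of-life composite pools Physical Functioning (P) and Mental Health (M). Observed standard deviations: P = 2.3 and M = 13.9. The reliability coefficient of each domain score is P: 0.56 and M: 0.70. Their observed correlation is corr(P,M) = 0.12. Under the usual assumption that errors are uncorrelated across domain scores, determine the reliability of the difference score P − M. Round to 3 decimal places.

Var(P−M) = 2.3² + 13.9² − 2·2.3·13.9·0.12 = 198.5 − 7.6728 = 190.827.
With uncorrelated errors the cross-covariances are all true-score covariance, so they carry over unchanged; only the diagonal terms shrink to ρᵢσᵢ².
True-score variance = [2.3²·0.56 + 13.9²·0.70] − 7.6728 = 138.209 − 7.6728 = 130.537.
Reliability = 130.537 / 190.827 = 0.684.

0.684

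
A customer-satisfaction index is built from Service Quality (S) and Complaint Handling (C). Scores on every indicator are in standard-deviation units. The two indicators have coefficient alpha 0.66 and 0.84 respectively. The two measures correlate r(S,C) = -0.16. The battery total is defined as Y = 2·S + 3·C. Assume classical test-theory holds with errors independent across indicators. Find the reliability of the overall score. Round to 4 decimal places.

0.7473

Var(Y) = 2² + 3² + 2·[6·(-0.16)] = 13 − 1.92 = 11.08.
Because errors are independent across components, Cov(Tᵢ,Tⱼ) = Cov(Xᵢ,Xⱼ); the off-diagonal part of the true-score variance is the same as above.
True-score variance = [2²·0.66 + 3²·0.84] − 1.92 = 10.2 − 1.92 = 8.28.
Reliability = 8.28 / 11.08 = 0.7473.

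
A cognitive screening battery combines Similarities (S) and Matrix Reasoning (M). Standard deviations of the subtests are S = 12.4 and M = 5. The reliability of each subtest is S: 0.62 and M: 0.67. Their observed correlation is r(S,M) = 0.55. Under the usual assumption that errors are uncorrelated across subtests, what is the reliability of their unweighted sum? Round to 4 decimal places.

0.7300

Var(S+M) = 12.4² + 5² + 2·[12.4·5·0.55] = 178.76 + 68.2 = 246.96.
Because errors are independent across components, Cov(Tᵢ,Tⱼ) = Cov(Xᵢ,Xⱼ); the off-diagonal part of the true-score variance is the same as above.
True-score variance = [12.4²·0.62 + 5²·0.67] + 68.2 = 112.081 + 68.2 = 180.281.
Reliability = 180.281 / 246.96 = 0.7300.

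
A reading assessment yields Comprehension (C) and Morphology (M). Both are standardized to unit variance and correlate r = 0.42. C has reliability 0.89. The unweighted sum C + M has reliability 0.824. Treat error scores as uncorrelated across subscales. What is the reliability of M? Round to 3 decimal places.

0.610

Var(C+M) = 2 + 2·0.42 = 2.840.
True-score variance = ρ_C + ρ_M + 2·0.42, so 0.824 = (0.89 + ρ_M + 0.84) / 2.840.
ρ_M = 0.824·2.840 − 0.89 − 0.84 = 0.610.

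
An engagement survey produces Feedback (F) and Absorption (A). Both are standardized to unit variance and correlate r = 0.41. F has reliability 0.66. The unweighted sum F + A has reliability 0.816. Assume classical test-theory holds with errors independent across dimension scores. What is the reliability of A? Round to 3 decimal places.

0.821

Var(F+A) = 2 + 2·0.41 = 2.820.
True-score variance = ρ_F + ρ_A + 2·0.41, so 0.816 = (0.66 + ρ_A + 0.82) / 2.820.
ρ_A = 0.816·2.820 − 0.66 − 0.82 = 0.821.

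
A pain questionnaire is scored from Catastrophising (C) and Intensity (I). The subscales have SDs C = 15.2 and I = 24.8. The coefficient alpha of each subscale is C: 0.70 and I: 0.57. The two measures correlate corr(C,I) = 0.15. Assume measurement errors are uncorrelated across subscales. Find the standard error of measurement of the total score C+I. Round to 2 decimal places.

Var(total) = 846.08 + 113.088 = 959.168.
True-score variance = 512.301 + 113.088 = 625.389, so reliability = 0.6520.
Error variance = 959.168 − 625.389 = 333.779; SEM = √333.779 = 18.27.

18.27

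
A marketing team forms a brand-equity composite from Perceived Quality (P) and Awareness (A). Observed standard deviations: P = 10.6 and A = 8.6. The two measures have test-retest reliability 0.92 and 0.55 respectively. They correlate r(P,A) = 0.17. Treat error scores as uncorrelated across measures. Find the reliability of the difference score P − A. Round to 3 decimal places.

Var(P−A) = 10.6² + 8.6² − 2·10.6·8.6·0.17 = 186.32 − 30.9944 = 155.326.
Under uncorrelated errors the observed covariances equal the true-score covariances, so only the own-variance terms attenuate.
True-score variance = [10.6²·0.92 + 8.6²·0.55] − 30.9944 = 144.049 − 30.9944 = 113.055.
Reliability = 113.055 / 155.326 = 0.728.

0.728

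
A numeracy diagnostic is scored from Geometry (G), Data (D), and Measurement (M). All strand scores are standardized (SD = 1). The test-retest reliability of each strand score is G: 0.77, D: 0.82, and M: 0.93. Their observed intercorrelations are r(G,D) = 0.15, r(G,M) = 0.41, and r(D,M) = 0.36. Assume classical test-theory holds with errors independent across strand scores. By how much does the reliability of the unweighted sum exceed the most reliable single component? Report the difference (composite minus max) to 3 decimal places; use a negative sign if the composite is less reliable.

Var(sum) = 3 + 1.84 = 4.84; true-score variance = 2.52 + 1.84 = 4.36; composite reliability = 0.9008.
Max component reliability = 0.9300.
Difference = 0.9008 − 0.9300 = -0.029.

-0.029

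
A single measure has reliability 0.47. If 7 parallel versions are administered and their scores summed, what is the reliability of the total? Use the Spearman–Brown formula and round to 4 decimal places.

ρ_k = kρ / (1 + (k−1)ρ) = 7·0.47 / (1 + 6·0.47) = 3.290 / 3.820 = 0.8613.

0.8613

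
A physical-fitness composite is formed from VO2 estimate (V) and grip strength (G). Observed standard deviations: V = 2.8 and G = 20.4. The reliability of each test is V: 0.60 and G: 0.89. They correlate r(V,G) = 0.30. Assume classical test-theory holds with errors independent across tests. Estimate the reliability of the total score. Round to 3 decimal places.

Var(V+G) = 2.8² + 20.4² + 2·[2.8·20.4·0.30] = 424 + 34.272 = 458.272.
Because errors are independent across components, Cov(Tᵢ,Tⱼ) = Cov(Xᵢ,Xⱼ); the off-diagonal part of the true-score variance is the same as above.
True-score variance = [2.8²·0.60 + 20.4²·0.89] + 34.272 = 375.086 + 34.272 = 409.358.
Reliability = 409.358 / 458.272 = 0.893.

0.893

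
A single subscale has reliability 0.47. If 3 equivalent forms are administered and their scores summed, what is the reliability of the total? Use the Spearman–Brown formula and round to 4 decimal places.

0.7268

ρ_k = kρ / (1 + (k−1)ρ) = 3·0.47 / (1 + 2·0.47) = 1.410 / 1.940 = 0.7268.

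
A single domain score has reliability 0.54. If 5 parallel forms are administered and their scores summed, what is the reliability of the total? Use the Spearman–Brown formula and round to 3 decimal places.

ρ_k = kρ / (1 + (k−1)ρ) = 5·0.54 / (1 + 4·0.54) = 2.700 / 3.160 = 0.854.

0.854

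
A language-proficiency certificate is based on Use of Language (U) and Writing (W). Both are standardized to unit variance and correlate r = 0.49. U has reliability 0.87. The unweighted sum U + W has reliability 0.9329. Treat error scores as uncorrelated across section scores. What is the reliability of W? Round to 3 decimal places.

0.930

Var(U+W) = 2 + 2·0.49 = 2.980.
True-score variance = ρ_U + ρ_W + 2·0.49, so 0.9329 = (0.87 + ρ_W + 0.98) / 2.980.
ρ_W = 0.9329·2.980 − 0.87 − 0.98 = 0.930.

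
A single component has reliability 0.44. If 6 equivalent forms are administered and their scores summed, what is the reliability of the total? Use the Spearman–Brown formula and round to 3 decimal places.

ρ_k = kρ / (1 + (k−1)ρ) = 6·0.44 / (1 + 5·0.44) = 2.640 / 3.200 = 0.825.

0.825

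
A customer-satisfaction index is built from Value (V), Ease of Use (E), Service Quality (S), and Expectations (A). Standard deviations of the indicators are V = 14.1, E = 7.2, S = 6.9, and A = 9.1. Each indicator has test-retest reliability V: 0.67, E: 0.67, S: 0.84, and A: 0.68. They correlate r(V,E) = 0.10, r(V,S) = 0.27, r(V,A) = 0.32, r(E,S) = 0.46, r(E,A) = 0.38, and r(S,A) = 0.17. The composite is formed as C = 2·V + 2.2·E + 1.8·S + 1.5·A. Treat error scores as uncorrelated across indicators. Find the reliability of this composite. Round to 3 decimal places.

0.814

Var(C) = 2²·14.1² + 2.2²·7.2² + 1.8²·6.9² + 1.5²·9.1² + 2·[4.4·14.1·7.2·0.10 + 3.6·14.1·6.9·0.27 + 3·14.1·9.1·0.32 + 3.96·7.2·6.9·0.46 + 3.3·7.2·9.1·0.38 + 2.7·6.9·9.1·0.17] = 1386.72 + 927.784 = 2314.51.
Because errors are independent across components, Cov(Tᵢ,Tⱼ) = Cov(Xᵢ,Xⱼ); the off-diagonal part of the true-score variance is the same as above.
True-score variance = [2²·14.1²·0.67 + 2.2²·7.2²·0.67 + 1.8²·6.9²·0.84 + 1.5²·9.1²·0.68] + 927.784 = 957.192 + 927.784 = 1884.98.
Reliability = 1884.98 / 2314.51 = 0.814.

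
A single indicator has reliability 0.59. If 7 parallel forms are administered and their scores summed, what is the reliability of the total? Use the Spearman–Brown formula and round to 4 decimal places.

0.9097

ρ_k = kρ / (1 + (k−1)ρ) = 7·0.59 / (1 + 6·0.59) = 4.130 / 4.540 = 0.9097.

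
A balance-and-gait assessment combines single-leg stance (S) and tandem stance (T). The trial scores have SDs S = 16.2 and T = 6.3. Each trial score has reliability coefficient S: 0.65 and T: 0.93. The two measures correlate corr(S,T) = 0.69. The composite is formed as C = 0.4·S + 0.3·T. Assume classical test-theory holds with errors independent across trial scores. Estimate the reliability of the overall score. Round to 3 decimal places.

Var(C) = 0.4²·16.2² + 0.3²·6.3² + 2·[0.12·16.2·6.3·0.69] = 45.5625 + 16.9011 = 62.4636.
With uncorrelated errors the cross-covariances are all true-score covariance, so they carry over unchanged; only the diagonal terms shrink to ρᵢσᵢ².
True-score variance = [0.4²·16.2²·0.65 + 0.3²·6.3²·0.93] + 16.9011 = 30.6158 + 16.9011 = 47.5169.
Reliability = 47.5169 / 62.4636 = 0.761.

0.761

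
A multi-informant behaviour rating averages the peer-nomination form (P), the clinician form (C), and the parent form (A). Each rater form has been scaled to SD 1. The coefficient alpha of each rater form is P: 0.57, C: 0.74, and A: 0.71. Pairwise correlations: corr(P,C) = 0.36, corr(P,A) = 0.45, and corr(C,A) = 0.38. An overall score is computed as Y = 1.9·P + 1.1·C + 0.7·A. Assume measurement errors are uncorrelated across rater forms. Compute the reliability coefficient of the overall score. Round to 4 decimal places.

Var(Y) = 1.9² + 1.1² + 0.7² + 2·[2.09·0.36 + 1.33·0.45 + 0.77·0.38] = 5.31 + 3.287 = 8.597.
Under uncorrelated errors the observed covariances equal the true-score covariances, so only the own-variance terms attenuate.
True-score variance = [1.9²·0.57 + 1.1²·0.74 + 0.7²·0.71] + 3.287 = 3.301 + 3.287 = 6.588.
Reliability = 6.588 / 8.597 = 0.7663.

0.7663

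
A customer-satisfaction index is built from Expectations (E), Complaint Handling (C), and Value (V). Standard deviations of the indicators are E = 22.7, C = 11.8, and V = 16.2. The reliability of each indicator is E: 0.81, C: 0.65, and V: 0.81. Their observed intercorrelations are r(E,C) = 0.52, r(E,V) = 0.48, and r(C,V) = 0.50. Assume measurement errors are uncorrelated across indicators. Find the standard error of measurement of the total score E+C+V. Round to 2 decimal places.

14.02

Var(total) = 916.97 + 822.765 = 1739.73.
True-score variance = 720.467 + 822.765 = 1543.23, so reliability = 0.8871.
Error variance = 1739.73 − 1543.23 = 196.503; SEM = √196.503 = 14.02.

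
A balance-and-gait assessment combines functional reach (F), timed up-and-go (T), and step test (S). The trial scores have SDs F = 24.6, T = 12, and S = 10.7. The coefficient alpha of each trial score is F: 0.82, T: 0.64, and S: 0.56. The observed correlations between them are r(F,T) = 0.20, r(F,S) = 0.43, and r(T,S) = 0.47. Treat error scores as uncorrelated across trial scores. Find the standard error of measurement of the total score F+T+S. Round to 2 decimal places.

14.53

Var(total) = 863.65 + 465.145 = 1328.8.
True-score variance = 652.506 + 465.145 = 1117.65, so reliability = 0.8411.
Error variance = 1328.8 − 1117.65 = 211.144; SEM = √211.144 = 14.53.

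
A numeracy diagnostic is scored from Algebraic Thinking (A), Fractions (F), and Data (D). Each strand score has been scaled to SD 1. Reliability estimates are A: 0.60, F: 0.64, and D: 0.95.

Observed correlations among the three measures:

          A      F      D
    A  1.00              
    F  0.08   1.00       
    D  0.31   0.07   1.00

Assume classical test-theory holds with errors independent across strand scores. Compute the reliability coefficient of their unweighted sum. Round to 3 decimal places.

0.793

Var(A+F+D) = 3 + 2·[0.08 + 0.31 + 0.07] = 3 + 0.92 = 3.92.
With uncorrelated errors the cross-covariances are all true-score covariance, so they carry over unchanged; only the diagonal terms shrink to ρᵢσᵢ².
True-score variance = [0.60 + 0.64 + 0.95] + 0.92 = 2.19 + 0.92 = 3.11.
Reliability = 3.11 / 3.92 = 0.793.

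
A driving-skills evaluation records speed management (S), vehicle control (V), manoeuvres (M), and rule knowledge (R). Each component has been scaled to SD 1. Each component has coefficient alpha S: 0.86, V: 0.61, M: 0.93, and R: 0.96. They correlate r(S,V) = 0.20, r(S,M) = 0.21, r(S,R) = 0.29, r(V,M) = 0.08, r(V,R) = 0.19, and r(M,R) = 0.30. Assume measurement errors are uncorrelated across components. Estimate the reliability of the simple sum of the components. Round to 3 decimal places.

Var(S+V+M+R) = 4 + 2·[0.20 + 0.21 + 0.29 + 0.08 + 0.19 + 0.30] = 4 + 2.54 = 6.54.
Because errors are independent across components, Cov(Tᵢ,Tⱼ) = Cov(Xᵢ,Xⱼ); the off-diagonal part of the true-score variance is the same as above.
True-score variance = [0.86 + 0.61 + 0.93 + 0.96] + 2.54 = 3.36 + 2.54 = 5.9.
Reliability = 5.9 / 6.54 = 0.902.

0.902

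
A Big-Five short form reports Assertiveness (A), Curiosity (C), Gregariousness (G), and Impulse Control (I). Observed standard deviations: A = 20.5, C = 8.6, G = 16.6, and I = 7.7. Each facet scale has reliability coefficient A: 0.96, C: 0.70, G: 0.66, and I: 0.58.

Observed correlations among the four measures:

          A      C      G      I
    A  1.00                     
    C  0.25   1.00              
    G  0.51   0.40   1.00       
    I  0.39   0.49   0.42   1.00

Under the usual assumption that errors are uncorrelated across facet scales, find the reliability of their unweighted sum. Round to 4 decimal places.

Var(A+C+G+I) = 20.5² + 8.6² + 16.6² + 7.7² + 2·[20.5·8.6·0.25 + 20.5·16.6·0.51 + 20.5·7.7·0.39 + 8.6·16.6·0.40 + 8.6·7.7·0.49 + 16.6·7.7·0.42] = 829.06 + 844.851 = 1673.91.
With uncorrelated errors the cross-covariances are all true-score covariance, so they carry over unchanged; only the diagonal terms shrink to ρᵢσᵢ².
True-score variance = [20.5²·0.96 + 8.6²·0.70 + 16.6²·0.66 + 7.7²·0.58] + 844.851 = 671.47 + 844.851 = 1516.32.
Reliability = 1516.32 / 1673.91 = 0.9059.

0.9059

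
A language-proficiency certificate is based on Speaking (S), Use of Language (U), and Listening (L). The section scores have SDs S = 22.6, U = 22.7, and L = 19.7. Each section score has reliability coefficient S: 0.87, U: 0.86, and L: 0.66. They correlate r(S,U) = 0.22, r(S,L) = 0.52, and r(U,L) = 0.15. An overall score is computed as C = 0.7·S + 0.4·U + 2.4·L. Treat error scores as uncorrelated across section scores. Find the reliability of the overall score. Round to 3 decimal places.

Var(C) = 0.7²·22.6² + 0.4²·22.7² + 2.4²·19.7² + 2·[0.28·22.6·22.7·0.22 + 1.68·22.6·19.7·0.52 + 0.96·22.7·19.7·0.15] = 2568.12 + 969.883 = 3538.
Because errors are independent across components, Cov(Tᵢ,Tⱼ) = Cov(Xᵢ,Xⱼ); the off-diagonal part of the true-score variance is the same as above.
True-score variance = [0.7²·22.6²·0.87 + 0.4²·22.7²·0.86 + 2.4²·19.7²·0.66] + 969.883 = 1764 + 969.883 = 2733.89.
Reliability = 2733.89 / 3538 = 0.773.

0.773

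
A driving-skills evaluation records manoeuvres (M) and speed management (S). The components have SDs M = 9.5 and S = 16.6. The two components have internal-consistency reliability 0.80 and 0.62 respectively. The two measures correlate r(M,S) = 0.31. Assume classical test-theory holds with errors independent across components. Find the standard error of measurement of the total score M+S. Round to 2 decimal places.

11.08

Var(total) = 365.81 + 97.774 = 463.584.
True-score variance = 243.047 + 97.774 = 340.821, so reliability = 0.7352.
Error variance = 463.584 − 340.821 = 122.763; SEM = √122.763 = 11.08.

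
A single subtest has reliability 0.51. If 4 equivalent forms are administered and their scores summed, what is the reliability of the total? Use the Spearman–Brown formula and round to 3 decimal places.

0.806

ρ_k = kρ / (1 + (k−1)ρ) = 4·0.51 / (1 + 3·0.51) = 2.040 / 2.530 = 0.806.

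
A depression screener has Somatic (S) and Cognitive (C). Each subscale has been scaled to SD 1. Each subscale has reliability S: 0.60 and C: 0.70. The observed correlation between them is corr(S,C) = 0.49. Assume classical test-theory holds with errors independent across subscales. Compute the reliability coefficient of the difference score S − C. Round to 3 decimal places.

Var(S−C) = 1 + 1 − 2·0.49 = 2 − 0.98 = 1.02.
Because errors are independent across components, Cov(Tᵢ,Tⱼ) = Cov(Xᵢ,Xⱼ); the off-diagonal part of the true-score variance is the same as above.
True-score variance = [0.60 + 0.70] − 0.98 = 1.3 − 0.98 = 0.32.
Reliability = 0.32 / 1.02 = 0.314.

0.314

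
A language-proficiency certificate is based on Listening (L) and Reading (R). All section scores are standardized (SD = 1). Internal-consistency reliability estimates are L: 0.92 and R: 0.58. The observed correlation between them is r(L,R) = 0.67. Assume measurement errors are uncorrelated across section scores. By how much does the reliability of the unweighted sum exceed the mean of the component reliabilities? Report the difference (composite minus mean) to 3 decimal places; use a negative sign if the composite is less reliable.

0.100

Var(sum) = 2 + 1.34 = 3.34; true-score variance = 1.5 + 1.34 = 2.84; composite reliability = 0.8503.
Mean component reliability = 0.7500.
Difference = 0.8503 − 0.7500 = 0.100.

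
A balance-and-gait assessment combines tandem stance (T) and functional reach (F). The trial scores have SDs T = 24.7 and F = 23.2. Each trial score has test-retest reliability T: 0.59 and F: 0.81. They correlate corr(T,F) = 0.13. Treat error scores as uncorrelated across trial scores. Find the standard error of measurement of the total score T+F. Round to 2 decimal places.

18.77

Var(total) = 1148.33 + 148.99 = 1297.32.
True-score variance = 795.928 + 148.99 = 944.918, so reliability = 0.7284.
Error variance = 1297.32 − 944.918 = 352.402; SEM = √352.402 = 18.77.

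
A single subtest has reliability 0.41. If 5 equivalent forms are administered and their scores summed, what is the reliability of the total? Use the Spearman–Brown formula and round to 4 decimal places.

0.7765

ρ_k = kρ / (1 + (k−1)ρ) = 5·0.41 / (1 + 4·0.41) = 2.050 / 2.640 = 0.7765.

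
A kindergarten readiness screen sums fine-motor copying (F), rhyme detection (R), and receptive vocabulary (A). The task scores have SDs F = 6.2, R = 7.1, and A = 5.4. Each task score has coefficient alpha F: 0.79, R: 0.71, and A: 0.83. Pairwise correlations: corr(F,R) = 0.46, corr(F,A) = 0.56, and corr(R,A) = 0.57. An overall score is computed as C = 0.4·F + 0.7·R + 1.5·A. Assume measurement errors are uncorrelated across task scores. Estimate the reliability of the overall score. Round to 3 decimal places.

0.889

Var(C) = 0.4²·6.2² + 0.7²·7.1² + 1.5²·5.4² + 2·[0.28·6.2·7.1·0.46 + 0.6·6.2·5.4·0.56 + 1.05·7.1·5.4·0.57] = 96.4613 + 79.7311 = 176.192.
Under uncorrelated errors the observed covariances equal the true-score covariances, so only the own-variance terms attenuate.
True-score variance = [0.4²·6.2²·0.79 + 0.7²·7.1²·0.71 + 1.5²·5.4²·0.83] + 79.7311 = 76.8528 + 79.7311 = 156.584.
Reliability = 156.584 / 176.192 = 0.889.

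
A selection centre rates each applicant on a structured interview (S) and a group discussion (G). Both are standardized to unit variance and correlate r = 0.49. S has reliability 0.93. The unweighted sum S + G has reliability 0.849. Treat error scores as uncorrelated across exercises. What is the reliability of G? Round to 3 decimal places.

0.620

Var(S+G) = 2 + 2·0.49 = 2.980.
True-score variance = ρ_S + ρ_G + 2·0.49, so 0.849 = (0.93 + ρ_G + 0.98) / 2.980.
ρ_G = 0.849·2.980 − 0.93 − 0.98 = 0.620.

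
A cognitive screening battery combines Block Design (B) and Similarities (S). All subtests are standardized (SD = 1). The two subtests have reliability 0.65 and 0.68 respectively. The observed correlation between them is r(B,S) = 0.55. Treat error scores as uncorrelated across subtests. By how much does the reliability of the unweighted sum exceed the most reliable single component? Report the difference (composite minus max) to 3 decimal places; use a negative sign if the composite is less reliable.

0.104

Var(sum) = 2 + 1.1 = 3.1; true-score variance = 1.33 + 1.1 = 2.43; composite reliability = 0.7839.
Max component reliability = 0.6800.
Difference = 0.7839 − 0.6800 = 0.104.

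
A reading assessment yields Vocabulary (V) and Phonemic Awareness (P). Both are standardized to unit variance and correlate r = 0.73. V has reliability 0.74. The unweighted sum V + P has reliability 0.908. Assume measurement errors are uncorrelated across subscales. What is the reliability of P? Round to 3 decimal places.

Var(V+P) = 2 + 2·0.73 = 3.460.
True-score variance = ρ_V + ρ_P + 2·0.73, so 0.908 = (0.74 + ρ_P + 1.46) / 3.460.
ρ_P = 0.908·3.460 − 0.74 − 1.46 = 0.942.

0.942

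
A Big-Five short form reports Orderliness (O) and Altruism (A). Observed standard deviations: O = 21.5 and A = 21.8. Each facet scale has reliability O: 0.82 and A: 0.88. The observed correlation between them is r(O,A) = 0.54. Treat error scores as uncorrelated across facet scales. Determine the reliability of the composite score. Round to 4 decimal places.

Var(O+A) = 21.5² + 21.8² + 2·[21.5·21.8·0.54] = 937.49 + 506.196 = 1443.69.
Under uncorrelated errors the observed covariances equal the true-score covariances, so only the own-variance terms attenuate.
True-score variance = [21.5²·0.82 + 21.8²·0.88] + 506.196 = 797.256 + 506.196 = 1303.45.
Reliability = 1303.45 / 1443.69 = 0.9029.

0.9029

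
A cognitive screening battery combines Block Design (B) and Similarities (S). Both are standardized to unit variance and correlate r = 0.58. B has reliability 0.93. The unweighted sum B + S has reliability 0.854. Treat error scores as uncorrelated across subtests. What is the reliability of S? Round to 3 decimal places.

Var(B+S) = 2 + 2·0.58 = 3.160.
True-score variance = ρ_B + ρ_S + 2·0.58, so 0.854 = (0.93 + ρ_S + 1.16) / 3.160.
ρ_S = 0.854·3.160 − 0.93 − 1.16 = 0.609.

0.609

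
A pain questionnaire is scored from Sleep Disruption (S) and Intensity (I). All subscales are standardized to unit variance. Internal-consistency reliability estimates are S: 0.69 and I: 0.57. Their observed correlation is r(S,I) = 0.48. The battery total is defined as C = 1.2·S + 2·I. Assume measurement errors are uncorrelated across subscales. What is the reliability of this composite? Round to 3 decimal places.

Var(C) = 1.2² + 2² + 2·[2.4·0.48] = 5.44 + 2.304 = 7.744.
Because errors are independent across components, Cov(Tᵢ,Tⱼ) = Cov(Xᵢ,Xⱼ); the off-diagonal part of the true-score variance is the same as above.
True-score variance = [1.2²·0.69 + 2²·0.57] + 2.304 = 3.2736 + 2.304 = 5.5776.
Reliability = 5.5776 / 7.744 = 0.720.

0.720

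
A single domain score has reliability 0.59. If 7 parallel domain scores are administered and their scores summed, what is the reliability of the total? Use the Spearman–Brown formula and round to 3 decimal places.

ρ_k = kρ / (1 + (k−1)ρ) = 7·0.59 / (1 + 6·0.59) = 4.130 / 4.540 = 0.910.

0.910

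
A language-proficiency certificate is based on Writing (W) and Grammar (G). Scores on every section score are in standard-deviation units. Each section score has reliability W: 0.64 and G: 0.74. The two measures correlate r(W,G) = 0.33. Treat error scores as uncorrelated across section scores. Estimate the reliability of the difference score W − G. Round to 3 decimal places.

Var(W−G) = 1 + 1 − 2·0.33 = 2 − 0.66 = 1.34.
With uncorrelated errors the cross-covariances are all true-score covariance, so they carry over unchanged; only the diagonal terms shrink to ρᵢσᵢ².
True-score variance = [0.64 + 0.74] − 0.66 = 1.38 − 0.66 = 0.72.
Reliability = 0.72 / 1.34 = 0.537.

0.537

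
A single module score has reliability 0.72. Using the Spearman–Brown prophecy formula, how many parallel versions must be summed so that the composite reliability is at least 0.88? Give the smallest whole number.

3

k ≥ ρ*(1−ρ₁)/(ρ₁(1−ρ*)) = 0.88·0.28 / (0.72·0.12) = 2.852.
Smallest integer k = 3.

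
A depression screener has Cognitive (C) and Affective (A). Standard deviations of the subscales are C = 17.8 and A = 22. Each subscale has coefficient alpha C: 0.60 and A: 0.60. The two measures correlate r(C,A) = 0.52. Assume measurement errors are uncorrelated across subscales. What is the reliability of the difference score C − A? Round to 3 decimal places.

Var(C−A) = 17.8² + 22² − 2·17.8·22·0.52 = 800.84 − 407.264 = 393.576.
Because errors are independent across components, Cov(Tᵢ,Tⱼ) = Cov(Xᵢ,Xⱼ); the off-diagonal part of the true-score variance is the same as above.
True-score variance = [17.8²·0.60 + 22²·0.60] − 407.264 = 480.504 − 407.264 = 73.24.
Reliability = 73.24 / 393.576 = 0.186.

0.186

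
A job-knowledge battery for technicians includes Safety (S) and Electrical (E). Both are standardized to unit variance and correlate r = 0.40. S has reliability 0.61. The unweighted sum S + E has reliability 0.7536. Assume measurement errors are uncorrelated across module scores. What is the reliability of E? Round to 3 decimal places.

0.700

Var(S+E) = 2 + 2·0.40 = 2.800.
True-score variance = ρ_S + ρ_E + 2·0.40, so 0.7536 = (0.61 + ρ_E + 0.80) / 2.800.
ρ_E = 0.7536·2.800 − 0.61 − 0.80 = 0.700.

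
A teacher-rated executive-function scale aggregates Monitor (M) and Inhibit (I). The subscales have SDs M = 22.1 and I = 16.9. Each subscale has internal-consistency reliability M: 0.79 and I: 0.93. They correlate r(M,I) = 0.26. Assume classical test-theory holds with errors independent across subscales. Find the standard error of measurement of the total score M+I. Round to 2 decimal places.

11.07

Var(total) = 774.02 + 194.215 = 968.235.
True-score variance = 651.461 + 194.215 = 845.676, so reliability = 0.8734.
Error variance = 968.235 − 845.676 = 122.559; SEM = √122.559 = 11.07.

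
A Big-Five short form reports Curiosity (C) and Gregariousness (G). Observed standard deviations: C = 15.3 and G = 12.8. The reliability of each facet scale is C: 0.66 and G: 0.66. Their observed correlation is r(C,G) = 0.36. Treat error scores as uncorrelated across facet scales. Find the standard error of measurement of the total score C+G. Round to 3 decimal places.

11.632

Var(total) = 397.93 + 141.005 = 538.935.
True-score variance = 262.634 + 141.005 = 403.639, so reliability = 0.7490.
Error variance = 538.935 − 403.639 = 135.296; SEM = √135.296 = 11.632.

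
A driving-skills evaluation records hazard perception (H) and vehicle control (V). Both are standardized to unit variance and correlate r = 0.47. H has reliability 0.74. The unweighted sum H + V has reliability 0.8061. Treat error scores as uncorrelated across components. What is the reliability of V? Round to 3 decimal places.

Var(H+V) = 2 + 2·0.47 = 2.940.
True-score variance = ρ_H + ρ_V + 2·0.47, so 0.8061 = (0.74 + ρ_V + 0.94) / 2.940.
ρ_V = 0.8061·2.940 − 0.74 − 0.94 = 0.690.

0.690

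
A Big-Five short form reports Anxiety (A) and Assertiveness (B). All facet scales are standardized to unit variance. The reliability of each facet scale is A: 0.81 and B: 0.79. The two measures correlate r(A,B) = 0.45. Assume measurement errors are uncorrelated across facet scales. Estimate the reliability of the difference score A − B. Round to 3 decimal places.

0.636

Var(A−B) = 1 + 1 − 2·0.45 = 2 − 0.9 = 1.1.
Under uncorrelated errors the observed covariances equal the true-score covariances, so only the own-variance terms attenuate.
True-score variance = [0.81 + 0.79] − 0.9 = 1.6 − 0.9 = 0.7.
Reliability = 0.7 / 1.1 = 0.636.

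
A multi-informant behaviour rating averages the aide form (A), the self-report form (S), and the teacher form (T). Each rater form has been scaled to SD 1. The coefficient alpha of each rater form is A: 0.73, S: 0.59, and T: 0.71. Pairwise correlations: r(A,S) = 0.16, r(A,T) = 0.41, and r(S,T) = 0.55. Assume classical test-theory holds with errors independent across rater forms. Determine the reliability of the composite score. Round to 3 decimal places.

Var(A+S+T) = 3 + 2·[0.16 + 0.41 + 0.55] = 3 + 2.24 = 5.24.
Under uncorrelated errors the observed covariances equal the true-score covariances, so only the own-variance terms attenuate.
True-score variance = [0.73 + 0.59 + 0.71] + 2.24 = 2.03 + 2.24 = 4.27.
Reliability = 4.27 / 5.24 = 0.815.

0.815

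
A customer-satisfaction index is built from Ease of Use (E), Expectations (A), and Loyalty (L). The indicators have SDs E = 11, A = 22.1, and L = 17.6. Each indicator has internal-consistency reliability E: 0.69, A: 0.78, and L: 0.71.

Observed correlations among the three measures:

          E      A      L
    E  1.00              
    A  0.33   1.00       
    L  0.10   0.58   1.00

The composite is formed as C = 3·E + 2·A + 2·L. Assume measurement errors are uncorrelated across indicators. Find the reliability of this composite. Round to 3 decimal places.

Var(C) = 3²·11² + 2²·22.1² + 2²·17.6² + 2·[6·11·22.1·0.33 + 6·11·17.6·0.10 + 4·22.1·17.6·0.58] = 4281.68 + 2999.77 = 7281.45.
Under uncorrelated errors the observed covariances equal the true-score covariances, so only the own-variance terms attenuate.
True-score variance = [3²·11²·0.69 + 2²·22.1²·0.78 + 2²·17.6²·0.71] + 2999.77 = 3154.97 + 2999.77 = 6154.74.
Reliability = 6154.74 / 7281.45 = 0.845.

0.845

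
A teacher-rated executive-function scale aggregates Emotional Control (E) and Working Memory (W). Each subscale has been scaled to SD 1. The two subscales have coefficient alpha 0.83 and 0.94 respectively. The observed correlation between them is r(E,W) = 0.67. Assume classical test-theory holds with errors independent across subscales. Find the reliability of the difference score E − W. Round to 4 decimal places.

0.6515

Var(E−W) = 1 + 1 − 2·0.67 = 2 − 1.34 = 0.66.
With uncorrelated errors the cross-covariances are all true-score covariance, so they carry over unchanged; only the diagonal terms shrink to ρᵢσᵢ².
True-score variance = [0.83 + 0.94] − 1.34 = 1.77 − 1.34 = 0.43.
Reliability = 0.43 / 0.66 = 0.6515.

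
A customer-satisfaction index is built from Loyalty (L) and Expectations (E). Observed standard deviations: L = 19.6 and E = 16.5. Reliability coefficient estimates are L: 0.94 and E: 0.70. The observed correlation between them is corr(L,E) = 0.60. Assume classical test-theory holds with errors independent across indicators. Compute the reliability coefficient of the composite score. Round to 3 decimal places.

Var(L+E) = 19.6² + 16.5² + 2·[19.6·16.5·0.60] = 656.41 + 388.08 = 1044.49.
Under uncorrelated errors the observed covariances equal the true-score covariances, so only the own-variance terms attenuate.
True-score variance = [19.6²·0.94 + 16.5²·0.70] + 388.08 = 551.685 + 388.08 = 939.765.
Reliability = 939.765 / 1044.49 = 0.900.

0.900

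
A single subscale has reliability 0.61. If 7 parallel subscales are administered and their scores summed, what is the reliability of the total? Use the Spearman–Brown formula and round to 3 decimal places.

0.916

ρ_k = kρ / (1 + (k−1)ρ) = 7·0.61 / (1 + 6·0.61) = 4.270 / 4.660 = 0.916.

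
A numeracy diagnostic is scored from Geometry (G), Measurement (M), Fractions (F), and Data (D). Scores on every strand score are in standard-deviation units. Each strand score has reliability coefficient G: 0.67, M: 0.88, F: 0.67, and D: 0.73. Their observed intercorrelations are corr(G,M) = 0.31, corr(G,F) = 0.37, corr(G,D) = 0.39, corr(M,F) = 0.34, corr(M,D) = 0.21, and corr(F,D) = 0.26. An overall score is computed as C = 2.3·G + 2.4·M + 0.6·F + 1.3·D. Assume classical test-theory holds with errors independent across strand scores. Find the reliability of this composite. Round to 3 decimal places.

Var(C) = 2.3² + 2.4² + 0.6² + 1.3² + 2·[5.52·0.31 + 1.38·0.37 + 2.99·0.39 + 1.44·0.34 + 3.12·0.21 + 0.78·0.26] = 13.1 + 9.471 = 22.571.
Because errors are independent across components, Cov(Tᵢ,Tⱼ) = Cov(Xᵢ,Xⱼ); the off-diagonal part of the true-score variance is the same as above.
True-score variance = [2.3²·0.67 + 2.4²·0.88 + 0.6²·0.67 + 1.3²·0.73] + 9.471 = 10.088 + 9.471 = 19.559.
Reliability = 19.559 / 22.571 = 0.867.

0.867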